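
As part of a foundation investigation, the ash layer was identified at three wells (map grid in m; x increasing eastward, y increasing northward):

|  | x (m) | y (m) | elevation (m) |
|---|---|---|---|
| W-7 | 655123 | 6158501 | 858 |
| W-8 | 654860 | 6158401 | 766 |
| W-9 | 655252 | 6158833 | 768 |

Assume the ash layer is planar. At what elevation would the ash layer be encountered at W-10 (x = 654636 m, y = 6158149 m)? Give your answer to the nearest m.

767 m

Let the plane be z = a·x + b·y + c.
W-8−W-7: −263a − 100b = −92;  W-9−W-7: 129a + 332b = −90.
Solving gives a = 0.53139110, b = −0.47755859.
Then c = 858 − a·655123 − b·6158501 = 2593776.52.
At (654636, 6158149): z = 347867.7 − 2940877.0 + 2593776.52 = 767.3 m.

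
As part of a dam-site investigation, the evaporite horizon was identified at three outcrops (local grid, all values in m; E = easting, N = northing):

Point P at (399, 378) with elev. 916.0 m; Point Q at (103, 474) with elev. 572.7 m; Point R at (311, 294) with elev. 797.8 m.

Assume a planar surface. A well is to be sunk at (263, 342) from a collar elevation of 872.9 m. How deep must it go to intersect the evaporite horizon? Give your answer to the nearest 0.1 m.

Two edge vectors: Point P→Point Q = (-296, 96, -343.3), Point P→Point R = (-88, -84, -118.2).
Normal n = (Point P→Point Q) × (Point P→Point R) = (-40184.4, -4776.8, 33312).
So ∂z/∂E = −n_x/n_z = 1.20630 and ∂z/∂N = −n_y/n_z = 0.14340.
Intercept c from Point P: 916 − 481.32 − 54.20 = 380.48.
At (263, 342): z_contact = 317.26 + 49.04 + 380.48 = 746.78 m.
Depth below ground = 872.9 − 746.78 = 126.1 m.

126.1 m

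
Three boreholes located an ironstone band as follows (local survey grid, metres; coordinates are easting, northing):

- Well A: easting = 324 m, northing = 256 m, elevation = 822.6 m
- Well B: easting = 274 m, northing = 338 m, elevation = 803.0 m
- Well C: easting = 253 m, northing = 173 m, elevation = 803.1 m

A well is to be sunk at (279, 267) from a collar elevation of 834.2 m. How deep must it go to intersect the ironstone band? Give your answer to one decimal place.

Two edge vectors: Well A→Well B = (-50, 82, -19.6), Well A→Well C = (-71, -83, -19.5).
Normal n = (Well A→Well B) × (Well A→Well C) = (-3225.8, 416.6, 9972).
So ∂z/∂easting = −n_x/n_z = 0.32349 and ∂z/∂northing = −n_y/n_z = −0.04178.
Intercept c from Well A: 822.6 − 104.81 + 10.69 = 728.49.
At (279, 267): z_contact = 90.25 − 11.15 + 728.49 = 807.58 m.
Depth below ground = 834.2 − 807.58 = 26.6 m.

26.6 m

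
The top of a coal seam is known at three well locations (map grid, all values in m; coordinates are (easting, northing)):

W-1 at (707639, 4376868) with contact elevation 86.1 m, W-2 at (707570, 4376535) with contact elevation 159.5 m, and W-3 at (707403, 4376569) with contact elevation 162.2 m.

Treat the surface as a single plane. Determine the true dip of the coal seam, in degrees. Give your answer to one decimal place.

Let the plane be z = a·E + b·N + c.
W-2−W-1: −69a − 333b = 73.4;  W-3−W-1: −236a − 299b = 76.1.
Solving gives a = −0.05857, b = −0.20828.
Gradient magnitude |∇z| = √(a² + b²) = √(0.00343 + 0.04338) = 0.21636.
True dip = arctan(0.21636) = 12.2°, dipping toward NNE (azimuth ≈ 016°).

12.2°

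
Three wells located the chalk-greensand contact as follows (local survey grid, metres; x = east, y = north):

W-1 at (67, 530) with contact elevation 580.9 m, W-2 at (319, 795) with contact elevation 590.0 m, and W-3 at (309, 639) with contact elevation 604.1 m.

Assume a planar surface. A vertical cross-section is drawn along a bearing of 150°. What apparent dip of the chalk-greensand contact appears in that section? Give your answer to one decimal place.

8.9°

Two edge vectors: W-1→W-2 = (252, 265, 9.1), W-1→W-3 = (242, 109, 23.2).
Normal n = (W-1→W-2) × (W-1→W-3) = (5156.1, -3644.2, -36662).
So ∂z/∂x = −n_x/n_z = 0.14064 and ∂z/∂y = −n_y/n_z = −0.09940.
Unit vector along 150° is (sin 150°, cos 150°) = (0.5000, -0.8660).
Slope in that direction = a·(0.5000) + b·(-0.8660) = 0.15640.
Apparent dip = arctan|0.15640| = 8.9° (true dip is 9.8°, so apparent ≤ true as expected).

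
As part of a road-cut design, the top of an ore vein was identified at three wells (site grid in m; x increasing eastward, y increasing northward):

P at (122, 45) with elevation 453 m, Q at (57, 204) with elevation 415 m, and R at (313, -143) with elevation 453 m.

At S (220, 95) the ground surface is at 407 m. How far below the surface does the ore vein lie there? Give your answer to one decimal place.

Two edge vectors: P→Q = (-65, 159, -38), P→R = (191, -188, 0).
Normal n = (P→Q) × (P→R) = (-7144, -7258, -18149).
So ∂z/∂x = −n_x/n_z = −0.39363 and ∂z/∂y = −n_y/n_z = −0.39991.
Intercept c from P: 453 + 48.02 + 18.00 = 519.02.
At (220, 95): z_contact = −86.60 − 37.99 + 519.02 = 394.43 m.
Depth below ground = 407 − 394.43 = 12.6 m.

12.6 m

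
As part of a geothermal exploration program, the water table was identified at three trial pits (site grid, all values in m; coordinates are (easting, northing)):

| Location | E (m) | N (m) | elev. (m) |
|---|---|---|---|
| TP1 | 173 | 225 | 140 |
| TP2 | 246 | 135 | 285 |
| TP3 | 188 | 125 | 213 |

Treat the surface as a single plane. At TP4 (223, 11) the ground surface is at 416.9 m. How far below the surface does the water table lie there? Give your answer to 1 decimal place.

96.8 m

Let the plane be z = a·E + b·N + c.
TP2−TP1: 73a − 90b = 145;  TP3−TP1: 15a − 100b = 73.
Solving gives a = 1.33277, b = −0.53008.
Then c = 140 − a·173 − b·225 = 28.70.
At (223, 11): z_contact = 297.21 − 5.83 + 28.70 = 320.08 m.
Depth below ground = 416.9 − 320.08 = 96.8 m.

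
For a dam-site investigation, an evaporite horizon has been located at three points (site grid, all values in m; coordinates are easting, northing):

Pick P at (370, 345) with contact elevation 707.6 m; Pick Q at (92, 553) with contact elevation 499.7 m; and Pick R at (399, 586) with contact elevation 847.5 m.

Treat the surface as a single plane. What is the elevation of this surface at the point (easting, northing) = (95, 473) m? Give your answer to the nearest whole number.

467 m

Let the plane be z = a·easting + b·northing + c.
Pick Q−Pick P: −278a + 208b = −207.9;  Pick R−Pick P: 29a + 241b = 139.9.
Solving gives a = 1.08453, b = 0.44999.
Then c = 707.6 − a·370 − b·345 = 151.08.
At (95, 473): z = 103.0 + 212.8 + 151.08 = 467.0 m.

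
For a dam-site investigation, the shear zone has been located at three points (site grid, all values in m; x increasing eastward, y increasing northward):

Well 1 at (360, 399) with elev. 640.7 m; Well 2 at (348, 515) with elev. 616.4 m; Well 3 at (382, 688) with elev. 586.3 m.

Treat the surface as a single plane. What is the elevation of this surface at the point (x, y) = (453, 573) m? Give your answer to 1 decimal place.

617.4 m

Let the plane be z = a·x + b·y + c.
Well 2−Well 1: −12a + 116b = −24.3;  Well 3−Well 1: 22a + 289b = −54.4.
Solving gives a = 0.11832, b = −0.19724.
Then c = 640.7 − a·360 − b·399 = 676.80.
At (453, 573): z = 53.6 − 113.0 + 676.80 = 617.4 m.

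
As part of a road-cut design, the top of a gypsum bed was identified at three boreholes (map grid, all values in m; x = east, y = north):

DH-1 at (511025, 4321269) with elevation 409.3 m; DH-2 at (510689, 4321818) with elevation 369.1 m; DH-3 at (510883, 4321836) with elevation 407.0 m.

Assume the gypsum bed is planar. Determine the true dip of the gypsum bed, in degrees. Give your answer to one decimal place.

Let the plane be z = a·x + b·y + c.
DH-2−DH-1: −336a + 549b = −40.2;  DH-3−DH-1: −142a + 567b = −2.3.
Solving gives a = 0.19129, b = 0.04385.
Gradient magnitude |∇z| = √(a² + b²) = √(0.03659 + 0.00192) = 0.19625.
True dip = arctan(0.19625) = 11.1°, dipping toward WSW (azimuth ≈ 257°).

11.1°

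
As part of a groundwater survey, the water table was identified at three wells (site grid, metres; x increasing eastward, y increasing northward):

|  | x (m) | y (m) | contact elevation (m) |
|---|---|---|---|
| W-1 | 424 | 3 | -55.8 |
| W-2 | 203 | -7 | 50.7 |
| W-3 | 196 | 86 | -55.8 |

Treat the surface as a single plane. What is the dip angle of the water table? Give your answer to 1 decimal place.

Let the plane be z = a·x + b·y + c.
W-2−W-1: −221a − 10b = 106.5;  W-3−W-1: −228a + 83b = 0.
Solving gives a = −0.42862, b = −1.17742.
Gradient magnitude |∇z| = √(a² + b²) = √(0.18372 + 1.38633) = 1.25301.
True dip = arctan(1.25301) = 51.4°, dipping toward NNE (azimuth ≈ 020°).

51.4°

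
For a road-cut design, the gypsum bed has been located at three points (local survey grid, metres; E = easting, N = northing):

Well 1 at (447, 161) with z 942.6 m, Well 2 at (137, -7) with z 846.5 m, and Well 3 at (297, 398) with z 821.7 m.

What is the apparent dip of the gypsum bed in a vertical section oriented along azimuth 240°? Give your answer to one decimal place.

14.6°

Let the plane be z = a·E + b·N + c.
Well 2−Well 1: −310a − 168b = −96.1;  Well 3−Well 1: −150a + 237b = −120.9.
Solving gives a = 0.43668, b = −0.23375.
Unit vector along 240° is (sin 240°, cos 240°) = (-0.8660, -0.5000).
Slope in that direction = a·(-0.8660) + b·(-0.5000) = −0.26130.
Apparent dip = arctan|0.26130| = 14.6° (true dip is 26.3°, so apparent ≤ true as expected).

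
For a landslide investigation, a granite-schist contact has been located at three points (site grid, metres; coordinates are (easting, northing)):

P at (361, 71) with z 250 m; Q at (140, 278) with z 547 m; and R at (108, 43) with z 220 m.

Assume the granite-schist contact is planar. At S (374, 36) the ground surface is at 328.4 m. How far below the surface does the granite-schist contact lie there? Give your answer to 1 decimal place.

127.7 m

Two edge vectors: P→Q = (-221, 207, 297), P→R = (-253, -28, -30).
Normal n = (P→Q) × (P→R) = (2106, -81771, 58559).
So ∂z/∂E = −n_x/n_z = −0.03596 and ∂z/∂N = −n_y/n_z = 1.39639.
Intercept c from P: 250 + 12.98 − 99.14 = 163.84.
At (374, 36): z_contact = −13.45 + 50.27 + 163.84 = 200.66 m.
Depth below ground = 328.4 − 200.66 = 127.7 m.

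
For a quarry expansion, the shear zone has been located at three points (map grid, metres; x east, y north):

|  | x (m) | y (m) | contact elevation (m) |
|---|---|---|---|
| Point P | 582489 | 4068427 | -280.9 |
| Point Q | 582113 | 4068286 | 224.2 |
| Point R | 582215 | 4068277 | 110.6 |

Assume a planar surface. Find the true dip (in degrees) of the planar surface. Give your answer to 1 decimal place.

51.5°

Let the plane be z = a·x + b·y + c.
Point Q−Point P: −376a − 141b = 505.1;  Point R−Point P: −274a − 150b = 391.5.
Solving gives a = −1.15746, b = −0.49570.
Gradient magnitude |∇z| = √(a² + b²) = √(1.33972 + 0.24572) = 1.25914.
True dip = arctan(1.25914) = 51.5°, dipping toward ENE (azimuth ≈ 067°).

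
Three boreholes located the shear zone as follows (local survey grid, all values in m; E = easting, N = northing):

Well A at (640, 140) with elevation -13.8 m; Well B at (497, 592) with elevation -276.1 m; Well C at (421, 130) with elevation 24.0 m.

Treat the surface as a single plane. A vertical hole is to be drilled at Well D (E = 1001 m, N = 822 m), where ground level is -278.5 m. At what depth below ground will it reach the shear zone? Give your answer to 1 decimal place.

Two edge vectors: Well A→Well B = (-143, 452, -262.3), Well A→Well C = (-219, -10, 37.8).
Normal n = (Well A→Well B) × (Well A→Well C) = (14462.6, 62849.1, 100418).
So ∂z/∂E = −n_x/n_z = −0.144024 and ∂z/∂N = −n_y/n_z = −0.625875.
Intercept c from Well A: -13.8 + 92.18 + 87.62 = 166.00.
At (1001, 822): z_contact = −144.17 − 514.47 + 166.00 = -492.64 m.
Depth below ground = -278.5 − (-492.64) = 214.1 m.

214.1 m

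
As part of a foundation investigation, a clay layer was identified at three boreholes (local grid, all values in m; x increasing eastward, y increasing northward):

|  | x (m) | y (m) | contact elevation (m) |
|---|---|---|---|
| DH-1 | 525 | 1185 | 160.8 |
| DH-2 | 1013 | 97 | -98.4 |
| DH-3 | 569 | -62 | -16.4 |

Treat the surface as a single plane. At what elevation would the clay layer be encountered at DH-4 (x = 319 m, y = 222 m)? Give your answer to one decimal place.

79.8 m

Let the plane be z = a·x + b·y + c.
DH-2−DH-1: 488a − 1088b = −259.2;  DH-3−DH-1: 44a − 1247b = −177.2.
Solving gives a = −0.232633, b = 0.133893.
Then c = 160.8 − a·525 − b·1185 = 124.27.
At (319, 222): z = −74.2 + 29.7 + 124.27 = 79.8 m.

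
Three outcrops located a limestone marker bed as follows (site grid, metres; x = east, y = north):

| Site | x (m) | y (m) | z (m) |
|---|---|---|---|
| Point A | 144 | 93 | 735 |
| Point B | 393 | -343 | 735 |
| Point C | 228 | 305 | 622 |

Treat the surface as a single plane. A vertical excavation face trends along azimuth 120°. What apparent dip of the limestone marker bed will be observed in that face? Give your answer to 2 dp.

Two edge vectors: Point A→Point B = (249, -436, 0), Point A→Point C = (84, 212, -113).
Normal n = (Point A→Point B) × (Point A→Point C) = (49268, 28137, 89412).
So ∂z/∂x = −n_x/n_z = −0.55102 and ∂z/∂y = −n_y/n_z = −0.31469.
Unit vector along 120° is (sin 120°, cos 120°) = (0.8660, -0.5000).
Slope in that direction = a·(0.8660) + b·(-0.5000) = −0.31985.
Apparent dip = arctan|0.31985| = 17.74° (true dip is 32.4°, so apparent ≤ true as expected).

17.74°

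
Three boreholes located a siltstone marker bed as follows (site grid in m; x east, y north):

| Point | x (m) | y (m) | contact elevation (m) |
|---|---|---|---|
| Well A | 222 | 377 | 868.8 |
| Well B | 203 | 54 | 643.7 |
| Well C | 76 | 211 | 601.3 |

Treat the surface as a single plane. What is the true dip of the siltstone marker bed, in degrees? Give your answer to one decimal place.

Two edge vectors: Well A→Well B = (-19, -323, -225.1), Well A→Well C = (-146, -166, -267.5).
Normal n = (Well A→Well B) × (Well A→Well C) = (49035.9, 27782.1, -44004).
So ∂z/∂x = −n_x/n_z = 1.11435 and ∂z/∂y = −n_y/n_z = 0.63135.
Gradient magnitude |∇z| = √(a² + b²) = √(1.24178 + 0.39861) = 1.28078.
True dip = arctan(1.28078) = 52.0°, dipping toward WSW (azimuth ≈ 240°).

52.0°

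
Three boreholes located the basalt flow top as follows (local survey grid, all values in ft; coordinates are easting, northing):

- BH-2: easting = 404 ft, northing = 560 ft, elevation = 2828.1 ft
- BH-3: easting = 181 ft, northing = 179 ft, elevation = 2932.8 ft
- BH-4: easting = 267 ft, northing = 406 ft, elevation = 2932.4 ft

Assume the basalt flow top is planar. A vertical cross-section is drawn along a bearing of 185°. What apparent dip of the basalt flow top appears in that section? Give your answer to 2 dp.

20.91°

Two edge vectors: BH-2→BH-3 = (-223, -381, 104.7), BH-2→BH-4 = (-137, -154, 104.3).
Normal n = (BH-2→BH-3) × (BH-2→BH-4) = (-23614.5, 8915, -17855).
So ∂z/∂easting = −n_x/n_z = −1.32257 and ∂z/∂northing = −n_y/n_z = 0.49930.
Unit vector along 185° is (sin 185°, cos 185°) = (-0.0872, -0.9962).
Slope in that direction = a·(-0.0872) + b·(-0.9962) = −0.38213.
Apparent dip = arctan|0.38213| = 20.91° (true dip is 54.7°, so apparent ≤ true as expected).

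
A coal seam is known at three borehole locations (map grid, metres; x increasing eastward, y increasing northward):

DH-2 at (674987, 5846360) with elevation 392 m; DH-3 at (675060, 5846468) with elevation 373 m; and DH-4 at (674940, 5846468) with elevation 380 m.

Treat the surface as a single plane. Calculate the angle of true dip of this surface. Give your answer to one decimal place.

8.4°

Two edge vectors: DH-2→DH-3 = (73, 108, -19), DH-2→DH-4 = (-47, 108, -12).
Normal n = (DH-2→DH-3) × (DH-2→DH-4) = (756, 1769, 12960).
So ∂z/∂x = −n_x/n_z = −0.05833 and ∂z/∂y = −n_y/n_z = −0.13650.
Gradient magnitude |∇z| = √(a² + b²) = √(0.00340 + 0.01863) = 0.14844.
True dip = arctan(0.14844) = 8.4°, dipping toward NNE (azimuth ≈ 023°).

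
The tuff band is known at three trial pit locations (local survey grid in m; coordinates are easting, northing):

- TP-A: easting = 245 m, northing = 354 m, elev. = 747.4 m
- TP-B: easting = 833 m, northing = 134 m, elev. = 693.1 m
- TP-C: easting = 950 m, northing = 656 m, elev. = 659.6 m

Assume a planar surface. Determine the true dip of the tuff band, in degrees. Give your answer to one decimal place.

Two edge vectors: TP-A→TP-B = (588, -220, -54.3), TP-A→TP-C = (705, 302, -87.8).
Normal n = (TP-A→TP-B) × (TP-A→TP-C) = (35714.6, 13344.9, 332676).
So ∂z/∂easting = −n_x/n_z = −0.10736 and ∂z/∂northing = −n_y/n_z = −0.04011.
Gradient magnitude |∇z| = √(a² + b²) = √(0.01153 + 0.00161) = 0.11461.
True dip = arctan(0.11461) = 6.5°, dipping toward ENE (azimuth ≈ 070°).

6.5°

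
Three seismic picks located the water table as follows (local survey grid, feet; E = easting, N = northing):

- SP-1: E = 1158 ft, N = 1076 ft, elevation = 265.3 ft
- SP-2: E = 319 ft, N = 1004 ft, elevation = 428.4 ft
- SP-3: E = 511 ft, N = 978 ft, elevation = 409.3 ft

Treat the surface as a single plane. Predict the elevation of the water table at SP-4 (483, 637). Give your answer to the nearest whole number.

560 ft

Let the plane be z = a·E + b·N + c.
SP-2−SP-1: −839a − 72b = 163.1;  SP-3−SP-1: −647a − 98b = 144.
Solving gives a = −0.15758, b = −0.42904.
Then c = 265.3 − a·1158 − b·1076 = 909.43.
At (483, 637): z = −76.1 − 273.3 + 909.43 = 560.0 ft.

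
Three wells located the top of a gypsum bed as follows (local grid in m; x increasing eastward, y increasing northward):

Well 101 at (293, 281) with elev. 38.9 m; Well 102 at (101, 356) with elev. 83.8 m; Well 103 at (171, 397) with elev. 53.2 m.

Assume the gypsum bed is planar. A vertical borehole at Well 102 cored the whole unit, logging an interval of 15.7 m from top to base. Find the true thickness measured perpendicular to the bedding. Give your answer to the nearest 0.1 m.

14.7 m

Two edge vectors: Well 101→Well 102 = (-192, 75, 44.9), Well 101→Well 103 = (-122, 116, 14.3).
Normal n = (Well 101→Well 102) × (Well 101→Well 103) = (-4135.9, -2732.2, -13122).
So ∂z/∂x = −n_x/n_z = −0.31519 and ∂z/∂y = −n_y/n_z = −0.20822.
|∇z| = √(a²+b²) = 0.37775, so dip δ = arctan(0.37775) = 20.69°.
True thickness = vertical thickness × cos δ = 15.7 × cos 20.69° = 14.7 m.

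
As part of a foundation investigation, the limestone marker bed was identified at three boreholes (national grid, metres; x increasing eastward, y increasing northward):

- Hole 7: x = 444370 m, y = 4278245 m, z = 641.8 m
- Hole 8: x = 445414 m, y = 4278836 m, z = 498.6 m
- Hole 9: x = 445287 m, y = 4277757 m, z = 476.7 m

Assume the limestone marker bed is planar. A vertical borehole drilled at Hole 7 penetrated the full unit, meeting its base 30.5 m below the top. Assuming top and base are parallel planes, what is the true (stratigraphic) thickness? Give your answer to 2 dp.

Let the plane be z = a·x + b·y + c.
Hole 8−Hole 7: 1044a + 591b = −143.2;  Hole 9−Hole 7: 917a − 488b = −165.1.
Solving gives a = −0.15927, b = 0.03904.
|∇z| = √(a²+b²) = 0.16398, so dip δ = arctan(0.16398) = 9.31°.
True thickness = vertical thickness × cos δ = 30.5 × cos 9.31° = 30.10 m.

30.10 m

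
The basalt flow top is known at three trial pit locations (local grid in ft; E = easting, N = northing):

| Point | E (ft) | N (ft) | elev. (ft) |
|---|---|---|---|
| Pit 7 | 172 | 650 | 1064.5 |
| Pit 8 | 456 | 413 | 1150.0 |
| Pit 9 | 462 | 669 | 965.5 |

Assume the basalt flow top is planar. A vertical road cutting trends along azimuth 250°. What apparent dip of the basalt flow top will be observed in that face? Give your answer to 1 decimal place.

27.5°

Let the plane be z = a·E + b·N + c.
Pit 8−Pit 7: 284a − 237b = 85.5;  Pit 9−Pit 7: 290a + 19b = −99.
Solving gives a = −0.29461, b = −0.71380.
Unit vector along 250° is (sin 250°, cos 250°) = (-0.9397, -0.3420).
Slope in that direction = a·(-0.9397) + b·(-0.3420) = 0.52098.
Apparent dip = arctan|0.52098| = 27.5° (true dip is 37.7°, so apparent ≤ true as expected).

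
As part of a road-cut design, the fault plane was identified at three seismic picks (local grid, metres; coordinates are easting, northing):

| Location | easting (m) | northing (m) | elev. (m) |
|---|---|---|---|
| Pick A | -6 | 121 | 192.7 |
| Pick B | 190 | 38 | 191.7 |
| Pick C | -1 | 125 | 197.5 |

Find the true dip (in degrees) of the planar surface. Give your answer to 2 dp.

40.52°

Let the plane be z = a·easting + b·northing + c.
Pick B−Pick A: 196a − 83b = −1;  Pick C−Pick A: 5a + 4b = 4.8.
Solving gives a = 0.32894, b = 0.78882.
Gradient magnitude |∇z| = √(a² + b²) = √(0.10820 + 0.62224) = 0.85466.
True dip = arctan(0.85466) = 40.52°, dipping toward SSW (azimuth ≈ 203°).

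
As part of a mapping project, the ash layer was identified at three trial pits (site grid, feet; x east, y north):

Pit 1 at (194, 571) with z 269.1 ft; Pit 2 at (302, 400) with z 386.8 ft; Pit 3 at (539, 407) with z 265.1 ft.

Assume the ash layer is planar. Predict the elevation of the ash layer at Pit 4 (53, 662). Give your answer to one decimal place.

Let the plane be z = a·x + b·y + c.
Pit 2−Pit 1: 108a − 171b = 117.7;  Pit 3−Pit 1: 345a − 164b = −4.
Solving gives a = −0.48414, b = −0.99408.
Then c = 269.1 − a·194 − b·571 = 930.64.
At (53, 662): z = −25.7 − 658.1 + 930.64 = 246.9 ft.

246.9 ft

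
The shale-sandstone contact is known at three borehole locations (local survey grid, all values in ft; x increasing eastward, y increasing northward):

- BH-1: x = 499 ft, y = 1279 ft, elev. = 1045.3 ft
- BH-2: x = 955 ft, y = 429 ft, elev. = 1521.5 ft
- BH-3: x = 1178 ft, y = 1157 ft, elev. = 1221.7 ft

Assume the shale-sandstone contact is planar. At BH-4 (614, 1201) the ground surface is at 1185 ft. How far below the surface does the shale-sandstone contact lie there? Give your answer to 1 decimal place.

Two edge vectors: BH-1→BH-2 = (456, -850, 476.2), BH-1→BH-3 = (679, -122, 176.4).
Normal n = (BH-1→BH-2) × (BH-1→BH-3) = (-91843.6, 242901.4, 521518).
So ∂z/∂x = −n_x/n_z = 0.176108 and ∂z/∂y = −n_y/n_z = −0.465758.
Intercept c from BH-1: 1045.3 − 87.88 + 595.71 = 1553.13.
At (614, 1201): z_contact = 108.13 − 559.38 + 1553.13 = 1101.88 ft.
Depth below ground = 1185 − 1101.88 = 83.1 ft.

83.1 ft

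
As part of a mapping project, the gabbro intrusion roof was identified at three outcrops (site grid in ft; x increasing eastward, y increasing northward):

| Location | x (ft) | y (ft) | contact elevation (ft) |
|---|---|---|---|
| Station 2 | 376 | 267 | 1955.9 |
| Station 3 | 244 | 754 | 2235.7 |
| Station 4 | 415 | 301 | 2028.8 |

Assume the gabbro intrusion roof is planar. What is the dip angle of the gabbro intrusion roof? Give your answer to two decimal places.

54.67°

Two edge vectors: Station 2→Station 3 = (-132, 487, 279.8), Station 2→Station 4 = (39, 34, 72.9).
Normal n = (Station 2→Station 3) × (Station 2→Station 4) = (25989.1, 20535, -23481).
So ∂z/∂x = −n_x/n_z = 1.10681 and ∂z/∂y = −n_y/n_z = 0.87454.
Gradient magnitude |∇z| = √(a² + b²) = √(1.22504 + 0.76481) = 1.41062.
True dip = arctan(1.41062) = 54.67°, dipping toward SW (azimuth ≈ 232°).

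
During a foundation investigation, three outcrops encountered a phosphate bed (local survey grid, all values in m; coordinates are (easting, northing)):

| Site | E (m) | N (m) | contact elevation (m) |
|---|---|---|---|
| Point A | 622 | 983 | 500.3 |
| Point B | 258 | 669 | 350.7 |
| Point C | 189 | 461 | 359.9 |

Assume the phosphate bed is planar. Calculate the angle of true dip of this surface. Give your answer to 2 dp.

Let the plane be z = a·E + b·N + c.
Point B−Point A: −364a − 314b = −149.6;  Point C−Point A: −433a − 522b = −140.4.
Solving gives a = 0.62920, b = −0.25295.
Gradient magnitude |∇z| = √(a² + b²) = √(0.39589 + 0.06399) = 0.67814.
True dip = arctan(0.67814) = 34.14°, dipping toward WNW (azimuth ≈ 292°).

34.14°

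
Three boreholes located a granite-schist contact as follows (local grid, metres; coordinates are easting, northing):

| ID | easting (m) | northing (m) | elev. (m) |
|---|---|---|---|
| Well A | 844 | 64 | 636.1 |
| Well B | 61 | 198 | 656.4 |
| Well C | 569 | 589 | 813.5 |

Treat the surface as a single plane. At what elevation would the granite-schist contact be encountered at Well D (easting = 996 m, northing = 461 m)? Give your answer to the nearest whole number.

783 m

Two edge vectors: Well A→Well B = (-783, 134, 20.3), Well A→Well C = (-275, 525, 177.4).
Normal n = (Well A→Well B) × (Well A→Well C) = (13114.1, 133321.7, -374225).
So ∂z/∂easting = −n_x/n_z = 0.03504 and ∂z/∂northing = −n_y/n_z = 0.35626.
Intercept c from Well A: 636.1 − 29.58 − 22.80 = 583.72.
At (996, 461): z = 34.9 + 164.2 + 583.72 = 782.9 m.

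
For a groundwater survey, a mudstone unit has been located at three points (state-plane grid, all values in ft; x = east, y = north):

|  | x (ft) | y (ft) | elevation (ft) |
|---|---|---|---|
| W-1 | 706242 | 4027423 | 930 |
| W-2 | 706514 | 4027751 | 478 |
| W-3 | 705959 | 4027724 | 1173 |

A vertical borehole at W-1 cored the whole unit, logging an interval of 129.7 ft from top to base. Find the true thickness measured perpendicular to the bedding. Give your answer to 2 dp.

Let the plane be z = a·x + b·y + c.
W-2−W-1: 272a + 328b = −452;  W-3−W-1: −283a + 301b = 243.
Solving gives a = −1.23504, b = −0.35387.
|∇z| = √(a²+b²) = 1.28473, so dip δ = arctan(1.28473) = 52.10°.
True thickness = vertical thickness × cos δ = 129.7 × cos 52.10° = 79.67 ft.

79.67 ft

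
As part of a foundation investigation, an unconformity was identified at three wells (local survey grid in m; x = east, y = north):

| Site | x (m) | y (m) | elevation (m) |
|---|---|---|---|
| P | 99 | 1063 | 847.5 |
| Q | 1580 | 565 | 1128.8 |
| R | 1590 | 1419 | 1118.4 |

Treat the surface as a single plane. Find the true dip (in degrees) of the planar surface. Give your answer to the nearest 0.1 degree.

Let the plane be z = a·x + b·y + c.
Q−P: 1481a − 498b = 281.3;  R−P: 1491a + 356b = 270.9.
Solving gives a = 0.18512, b = −0.01435.
Gradient magnitude |∇z| = √(a² + b²) = √(0.03427 + 0.00021) = 0.18567.
True dip = arctan(0.18567) = 10.5°, dipping toward W (azimuth ≈ 274°).

10.5°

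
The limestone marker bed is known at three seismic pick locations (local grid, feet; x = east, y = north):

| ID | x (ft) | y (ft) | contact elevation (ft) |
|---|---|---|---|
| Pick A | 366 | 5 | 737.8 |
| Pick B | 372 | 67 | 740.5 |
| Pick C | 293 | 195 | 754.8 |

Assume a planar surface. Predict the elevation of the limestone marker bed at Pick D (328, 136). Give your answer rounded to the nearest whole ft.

748 ft

Let the plane be z = a·x + b·y + c.
Pick B−Pick A: 6a + 62b = 2.7;  Pick C−Pick A: −73a + 190b = 17.
Solving gives a = −0.09548, b = 0.05279.
Then c = 737.8 − a·366 − b·5 = 772.48.
At (328, 136): z = −31.3 + 7.2 + 772.48 = 748.3 ft.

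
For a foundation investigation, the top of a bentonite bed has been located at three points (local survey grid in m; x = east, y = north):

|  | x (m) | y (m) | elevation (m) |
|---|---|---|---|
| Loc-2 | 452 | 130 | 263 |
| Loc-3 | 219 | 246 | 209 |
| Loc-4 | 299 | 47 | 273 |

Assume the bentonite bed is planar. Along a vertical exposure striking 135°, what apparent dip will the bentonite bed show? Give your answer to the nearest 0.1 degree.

Two edge vectors: Loc-2→Loc-3 = (-233, 116, -54), Loc-2→Loc-4 = (-153, -83, 10).
Normal n = (Loc-2→Loc-3) × (Loc-2→Loc-4) = (-3322, 10592, 37087).
So ∂z/∂x = −n_x/n_z = 0.08957 and ∂z/∂y = −n_y/n_z = −0.28560.
Unit vector along 135° is (sin 135°, cos 135°) = (0.7071, -0.7071).
Slope in that direction = a·(0.7071) + b·(-0.7071) = 0.26529.
Apparent dip = arctan|0.26529| = 14.9° (true dip is 16.7°, so apparent ≤ true as expected).

14.9°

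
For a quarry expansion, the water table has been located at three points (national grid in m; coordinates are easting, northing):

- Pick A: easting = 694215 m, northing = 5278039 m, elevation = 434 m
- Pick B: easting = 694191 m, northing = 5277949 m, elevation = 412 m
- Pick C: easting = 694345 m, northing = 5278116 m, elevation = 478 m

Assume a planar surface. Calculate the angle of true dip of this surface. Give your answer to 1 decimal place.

Two edge vectors: Pick A→Pick B = (-24, -90, -22), Pick A→Pick C = (130, 77, 44).
Normal n = (Pick A→Pick B) × (Pick A→Pick C) = (-2266, -1804, 9852).
So ∂z/∂easting = −n_x/n_z = 0.23000 and ∂z/∂northing = −n_y/n_z = 0.18311.
Gradient magnitude |∇z| = √(a² + b²) = √(0.05290 + 0.03353) = 0.29399.
True dip = arctan(0.29399) = 16.4°, dipping toward SW (azimuth ≈ 231°).

16.4°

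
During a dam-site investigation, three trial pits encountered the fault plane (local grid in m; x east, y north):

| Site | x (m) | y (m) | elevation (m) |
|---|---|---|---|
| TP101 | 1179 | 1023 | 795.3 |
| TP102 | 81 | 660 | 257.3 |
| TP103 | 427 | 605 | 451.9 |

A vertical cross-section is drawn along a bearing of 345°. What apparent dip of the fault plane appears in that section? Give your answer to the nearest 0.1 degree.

15.8°

Let the plane be z = a·x + b·y + c.
TP102−TP101: −1098a − 363b = −538;  TP103−TP101: −752a − 418b = −343.4.
Solving gives a = 0.53890, b = −0.14798.
Unit vector along 345° is (sin 345°, cos 345°) = (-0.2588, 0.9659).
Slope in that direction = a·(-0.2588) + b·(0.9659) = −0.28242.
Apparent dip = arctan|0.28242| = 15.8° (true dip is 29.2°, so apparent ≤ true as expected).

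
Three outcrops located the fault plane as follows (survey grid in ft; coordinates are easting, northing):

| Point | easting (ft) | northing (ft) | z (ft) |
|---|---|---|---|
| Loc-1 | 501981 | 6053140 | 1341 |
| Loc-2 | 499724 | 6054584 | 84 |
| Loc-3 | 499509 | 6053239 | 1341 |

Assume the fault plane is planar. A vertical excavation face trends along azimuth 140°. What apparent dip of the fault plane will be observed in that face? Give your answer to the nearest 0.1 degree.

34.5°

Let the plane be z = a·easting + b·northing + c.
Loc-2−Loc-1: −2257a + 1444b = −1257;  Loc-3−Loc-1: −2472a + 99b = 0.
Solving gives a = −0.03719, b = −0.92863.
Unit vector along 140° is (sin 140°, cos 140°) = (0.6428, -0.7660).
Slope in that direction = a·(0.6428) + b·(-0.7660) = 0.68746.
Apparent dip = arctan|0.68746| = 34.5° (true dip is 42.9°, so apparent ≤ true as expected).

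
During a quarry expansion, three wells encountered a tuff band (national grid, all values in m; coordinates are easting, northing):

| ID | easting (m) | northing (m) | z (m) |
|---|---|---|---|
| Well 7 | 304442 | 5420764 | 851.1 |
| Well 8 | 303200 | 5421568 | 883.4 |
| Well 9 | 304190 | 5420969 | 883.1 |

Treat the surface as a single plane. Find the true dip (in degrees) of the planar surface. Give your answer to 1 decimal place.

Two edge vectors: Well 7→Well 8 = (-1242, 804, 32.3), Well 7→Well 9 = (-252, 205, 32).
Normal n = (Well 7→Well 8) × (Well 7→Well 9) = (19106.5, 31604.4, -52002).
So ∂z/∂easting = −n_x/n_z = 0.36742 and ∂z/∂northing = −n_y/n_z = 0.60775.
Gradient magnitude |∇z| = √(a² + b²) = √(0.13500 + 0.36936) = 0.71018.
True dip = arctan(0.71018) = 35.4°, dipping toward SSW (azimuth ≈ 211°).

35.4°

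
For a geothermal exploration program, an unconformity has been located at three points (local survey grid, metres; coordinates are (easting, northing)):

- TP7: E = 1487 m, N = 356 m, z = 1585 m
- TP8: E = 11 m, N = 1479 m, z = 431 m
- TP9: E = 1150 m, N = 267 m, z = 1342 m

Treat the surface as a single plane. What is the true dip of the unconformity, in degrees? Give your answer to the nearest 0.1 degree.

Two edge vectors: TP7→TP8 = (-1476, 1123, -1154), TP7→TP9 = (-337, -89, -243).
Normal n = (TP7→TP8) × (TP7→TP9) = (-375595, 30230, 509815).
So ∂z/∂E = −n_x/n_z = 0.73673 and ∂z/∂N = −n_y/n_z = −0.05930.
Gradient magnitude |∇z| = √(a² + b²) = √(0.54277 + 0.00352) = 0.73911.
True dip = arctan(0.73911) = 36.5°, dipping toward W (azimuth ≈ 275°).

36.5°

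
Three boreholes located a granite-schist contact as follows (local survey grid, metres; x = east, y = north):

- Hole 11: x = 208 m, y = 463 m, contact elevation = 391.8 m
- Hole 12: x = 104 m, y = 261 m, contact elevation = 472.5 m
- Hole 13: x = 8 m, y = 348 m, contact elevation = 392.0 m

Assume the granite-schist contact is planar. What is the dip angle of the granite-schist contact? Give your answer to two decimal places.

33.16°

Let the plane be z = a·x + b·y + c.
Hole 12−Hole 11: −104a − 202b = 80.7;  Hole 13−Hole 11: −200a − 115b = 0.2.
Solving gives a = 0.32490, b = −0.56678.
Gradient magnitude |∇z| = √(a² + b²) = √(0.10556 + 0.32124) = 0.65330.
True dip = arctan(0.65330) = 33.16°, dipping toward NNW (azimuth ≈ 330°).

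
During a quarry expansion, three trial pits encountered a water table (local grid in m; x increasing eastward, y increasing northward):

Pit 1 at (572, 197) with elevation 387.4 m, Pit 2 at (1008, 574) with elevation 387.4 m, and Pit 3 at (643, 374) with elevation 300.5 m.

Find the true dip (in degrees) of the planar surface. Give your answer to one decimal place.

Let the plane be z = a·x + b·y + c.
Pit 2−Pit 1: 436a + 377b = 0;  Pit 3−Pit 1: 71a + 177b = −86.9.
Solving gives a = 0.64996, b = −0.75168.
Gradient magnitude |∇z| = √(a² + b²) = √(0.42245 + 0.56502) = 0.99372.
True dip = arctan(0.99372) = 44.8°, dipping toward NW (azimuth ≈ 319°).

44.8°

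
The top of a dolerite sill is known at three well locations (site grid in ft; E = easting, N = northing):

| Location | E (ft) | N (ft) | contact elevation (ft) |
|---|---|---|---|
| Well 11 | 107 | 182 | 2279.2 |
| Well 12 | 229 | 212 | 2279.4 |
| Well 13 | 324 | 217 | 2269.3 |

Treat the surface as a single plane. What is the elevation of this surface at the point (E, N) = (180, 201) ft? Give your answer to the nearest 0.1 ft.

Let the plane be z = a·E + b·N + c.
Well 12−Well 11: 122a + 30b = 0.2;  Well 13−Well 11: 217a + 35b = −9.9.
Solving gives a = −0.13571, b = 0.55857.
Then c = 2279.2 − a·107 − b·182 = 2192.06.
At (180, 201): z = −24.4 + 112.3 + 2192.06 = 2279.9 ft.

2279.9 ft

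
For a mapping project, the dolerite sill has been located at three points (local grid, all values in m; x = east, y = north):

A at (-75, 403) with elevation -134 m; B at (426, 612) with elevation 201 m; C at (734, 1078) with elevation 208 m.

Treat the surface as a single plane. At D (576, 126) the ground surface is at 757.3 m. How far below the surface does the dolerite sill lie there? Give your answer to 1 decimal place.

Two edge vectors: A→B = (501, 209, 335), A→C = (809, 675, 342).
Normal n = (A→B) × (A→C) = (-154647, 99673, 169094).
So ∂z/∂x = −n_x/n_z = 0.914562 and ∂z/∂y = −n_y/n_z = −0.589453.
Intercept c from A: -134 + 68.59 + 237.55 = 172.14.
At (576, 126): z_contact = 526.79 − 74.27 + 172.14 = 624.66 m.
Depth below ground = 757.3 − 624.66 = 132.6 m.

132.6 m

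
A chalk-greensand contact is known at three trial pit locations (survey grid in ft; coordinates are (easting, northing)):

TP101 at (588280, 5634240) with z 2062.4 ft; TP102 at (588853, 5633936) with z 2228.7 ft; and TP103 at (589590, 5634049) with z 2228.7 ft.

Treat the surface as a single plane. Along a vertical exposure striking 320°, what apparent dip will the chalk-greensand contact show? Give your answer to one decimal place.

Two edge vectors: TP101→TP102 = (573, -304, 166.3), TP101→TP103 = (1310, -191, 166.3).
Normal n = (TP101→TP102) × (TP101→TP103) = (-18791.9, 122563.1, 288797).
So ∂z/∂E = −n_x/n_z = 0.06507 and ∂z/∂N = −n_y/n_z = −0.42439.
Unit vector along 320° is (sin 320°, cos 320°) = (-0.6428, 0.7660).
Slope in that direction = a·(-0.6428) + b·(0.7660) = −0.36693.
Apparent dip = arctan|0.36693| = 20.1° (true dip is 23.2°, so apparent ≤ true as expected).

20.1°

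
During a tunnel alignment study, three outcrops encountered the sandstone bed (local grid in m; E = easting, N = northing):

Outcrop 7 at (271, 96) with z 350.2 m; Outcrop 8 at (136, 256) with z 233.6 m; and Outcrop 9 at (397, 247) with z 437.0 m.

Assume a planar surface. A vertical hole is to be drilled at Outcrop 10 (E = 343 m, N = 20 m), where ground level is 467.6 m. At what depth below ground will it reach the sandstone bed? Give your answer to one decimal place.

55.9 m

Let the plane be z = a·E + b·N + c.
Outcrop 8−Outcrop 7: −135a + 160b = −116.6;  Outcrop 9−Outcrop 7: 126a + 151b = 86.8.
Solving gives a = 0.77678, b = −0.07334.
Then c = 350.2 − a·271 − b·96 = 146.73.
At (343, 20): z_contact = 266.44 − 1.47 + 146.73 = 411.70 m.
Depth below ground = 467.6 − 411.70 = 55.9 m.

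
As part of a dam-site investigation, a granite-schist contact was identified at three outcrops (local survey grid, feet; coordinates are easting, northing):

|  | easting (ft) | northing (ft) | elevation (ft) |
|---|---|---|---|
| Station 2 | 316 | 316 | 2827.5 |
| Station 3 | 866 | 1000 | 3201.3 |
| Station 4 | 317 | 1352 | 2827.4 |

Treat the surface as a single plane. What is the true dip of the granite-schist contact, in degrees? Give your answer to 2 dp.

Let the plane be z = a·easting + b·northing + c.
Station 3−Station 2: 550a + 684b = 373.8;  Station 4−Station 2: 1a + 1036b = −0.1.
Solving gives a = 0.68057, b = −0.00075.
Gradient magnitude |∇z| = √(a² + b²) = √(0.46318 + 0.00000) = 0.68057.
True dip = arctan(0.68057) = 34.24°, dipping toward W (azimuth ≈ 270°).

34.24°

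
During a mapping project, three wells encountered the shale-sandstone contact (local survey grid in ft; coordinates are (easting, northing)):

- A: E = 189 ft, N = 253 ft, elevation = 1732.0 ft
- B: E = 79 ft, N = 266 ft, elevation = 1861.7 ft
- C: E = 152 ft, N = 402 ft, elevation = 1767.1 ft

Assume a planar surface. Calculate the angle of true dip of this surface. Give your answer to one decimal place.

49.9°

Two edge vectors: A→B = (-110, 13, 129.7), A→C = (-37, 149, 35.1).
Normal n = (A→B) × (A→C) = (-18869, -937.9, -15909).
So ∂z/∂E = −n_x/n_z = −1.18606 and ∂z/∂N = −n_y/n_z = −0.05895.
Gradient magnitude |∇z| = √(a² + b²) = √(1.40673 + 0.00348) = 1.18752.
True dip = arctan(1.18752) = 49.9°, dipping toward E (azimuth ≈ 087°).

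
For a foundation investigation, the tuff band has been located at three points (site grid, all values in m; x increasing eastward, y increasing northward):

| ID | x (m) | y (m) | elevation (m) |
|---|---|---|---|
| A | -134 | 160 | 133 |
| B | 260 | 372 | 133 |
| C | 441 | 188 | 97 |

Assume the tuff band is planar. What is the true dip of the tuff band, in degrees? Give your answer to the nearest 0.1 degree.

8.3°

Two edge vectors: A→B = (394, 212, 0), A→C = (575, 28, -36).
Normal n = (A→B) × (A→C) = (-7632, 14184, -110868).
So ∂z/∂x = −n_x/n_z = −0.06884 and ∂z/∂y = −n_y/n_z = 0.12794.
Gradient magnitude |∇z| = √(a² + b²) = √(0.00474 + 0.01637) = 0.14528.
True dip = arctan(0.14528) = 8.3°, dipping toward SSE (azimuth ≈ 152°).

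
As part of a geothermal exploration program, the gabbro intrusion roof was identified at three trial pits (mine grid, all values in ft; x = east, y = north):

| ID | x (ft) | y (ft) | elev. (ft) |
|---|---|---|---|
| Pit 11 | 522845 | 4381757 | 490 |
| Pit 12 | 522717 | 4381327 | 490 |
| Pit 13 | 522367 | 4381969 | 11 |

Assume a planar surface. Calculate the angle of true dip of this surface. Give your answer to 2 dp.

42.73°

Two edge vectors: Pit 11→Pit 12 = (-128, -430, 0), Pit 11→Pit 13 = (-478, 212, -479).
Normal n = (Pit 11→Pit 12) × (Pit 11→Pit 13) = (205970, -61312, -232676).
So ∂z/∂x = −n_x/n_z = 0.88522 and ∂z/∂y = −n_y/n_z = −0.26351.
Gradient magnitude |∇z| = √(a² + b²) = √(0.78362 + 0.06944) = 0.92361.
True dip = arctan(0.92361) = 42.73°, dipping toward WNW (azimuth ≈ 287°).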